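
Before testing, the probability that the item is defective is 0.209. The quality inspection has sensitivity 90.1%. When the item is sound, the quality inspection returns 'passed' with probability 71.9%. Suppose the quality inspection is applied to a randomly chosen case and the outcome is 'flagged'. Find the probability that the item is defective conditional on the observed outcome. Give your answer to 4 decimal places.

P(H | E) ≈ 0.4586

Let H be the event that the item is defective. P(H) = 0.209, so P(¬H) = 0.791. With E the 'flagged' result, P(E|H) = 0.901 and P(E|¬H) = 0.281.
P(E) = 0.901·0.209 + 0.281·0.791 = 0.18831 + 0.22227 = 0.41058.
By Bayes' theorem, P(H|E) = 0.18831 / 0.41058 = 0.4586.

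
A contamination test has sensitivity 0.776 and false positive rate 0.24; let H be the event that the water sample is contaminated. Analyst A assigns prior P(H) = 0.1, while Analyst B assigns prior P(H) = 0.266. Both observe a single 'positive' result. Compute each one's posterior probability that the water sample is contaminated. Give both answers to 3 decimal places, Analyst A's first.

Analyst A: 0.264; Analyst B: 0.540

The likelihood ratio for a 'positive' result is 0.776/0.24 = 3.2333.
Analyst A: prior odds 0.1/0.9 = 0.11111; posterior odds 0.35926; posterior probability 0.264.
Analyst B: prior odds 0.266/0.734 = 0.36240; posterior odds 1.1718; posterior probability 0.540.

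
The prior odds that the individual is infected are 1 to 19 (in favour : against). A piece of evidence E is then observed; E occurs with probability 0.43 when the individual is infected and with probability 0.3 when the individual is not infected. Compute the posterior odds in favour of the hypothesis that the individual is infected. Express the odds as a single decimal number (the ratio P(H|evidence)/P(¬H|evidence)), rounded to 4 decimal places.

Prior odds = 1/19 = 0.052632. In log-odds, ln(0.052632) = -2.9444.
Add log likelihood ratio: ln(1.4333) = 0.36000.
Posterior log-odds = -2.5844, so posterior odds = exp(-2.5844) = 0.075439.

Posterior odds ≈ 0.0754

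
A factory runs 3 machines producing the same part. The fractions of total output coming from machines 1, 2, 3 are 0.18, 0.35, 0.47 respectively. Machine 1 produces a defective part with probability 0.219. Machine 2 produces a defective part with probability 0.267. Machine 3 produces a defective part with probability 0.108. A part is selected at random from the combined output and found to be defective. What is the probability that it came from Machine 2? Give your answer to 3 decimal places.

Posterior probability ≈ 0.509

Tabulate prior·likelihood by source: [1] prior 0.18, lik 0.219, product 0.03942; [2] prior 0.35, lik 0.267, product 0.09345; [3] prior 0.47, lik 0.108, product 0.05076.
Normalizing constant = 0.18363; the posterior for Machine 2 is its product over the sum, 0.09345/0.18363 = 0.509.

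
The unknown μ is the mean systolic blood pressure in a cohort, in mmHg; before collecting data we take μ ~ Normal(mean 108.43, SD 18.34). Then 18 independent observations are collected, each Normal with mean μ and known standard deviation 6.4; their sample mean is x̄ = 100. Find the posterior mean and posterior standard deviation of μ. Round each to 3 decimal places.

Posterior mean ≈ 100.057; posterior SD ≈ 1.503

Prior precision 1/τ₀² = 1/18.34² = 0.00297304; data precision n/σ² = 18/6.4² = 0.439453.
Posterior precision = 0.00297304 + 0.439453 = 0.442426, giving posterior SD = 1/√0.442426 = 1.503.
Posterior mean = (0.00297304·108.43 + 0.439453·100) / 0.442426 = 100.057.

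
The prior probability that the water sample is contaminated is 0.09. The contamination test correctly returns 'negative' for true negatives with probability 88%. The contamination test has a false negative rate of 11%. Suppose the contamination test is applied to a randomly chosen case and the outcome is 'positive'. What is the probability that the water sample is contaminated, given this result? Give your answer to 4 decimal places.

Write H for 'the water sample is contaminated'. Prior odds H:¬H = 0.09/0.91 = 0.098901. For the 'positive' outcome, the likelihood ratio is 0.89/0.12 = 7.4167.
Posterior odds = 0.098901 × 7.4167 = 0.73352, so P(H|E) = 0.73352/(1+0.73352) = 0.4231.

P(H | E) ≈ 0.4231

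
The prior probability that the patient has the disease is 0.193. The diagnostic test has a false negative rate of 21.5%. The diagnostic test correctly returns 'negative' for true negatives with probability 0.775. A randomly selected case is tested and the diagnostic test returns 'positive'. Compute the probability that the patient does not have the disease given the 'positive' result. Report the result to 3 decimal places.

P(¬H | E) ≈ 0.545

Write H for 'the patient has the disease'. Prior odds H:¬H = 0.193/0.807 = 0.23916. For the 'positive' outcome, the likelihood ratio is 0.785/0.225 = 3.4889.
Posterior odds = 0.23916 × 3.4889 = 0.83439, so P(H|E) = 0.83439/(1+0.83439) = 0.455. Then P(¬H|E) = 1 − 0.455 = 0.545.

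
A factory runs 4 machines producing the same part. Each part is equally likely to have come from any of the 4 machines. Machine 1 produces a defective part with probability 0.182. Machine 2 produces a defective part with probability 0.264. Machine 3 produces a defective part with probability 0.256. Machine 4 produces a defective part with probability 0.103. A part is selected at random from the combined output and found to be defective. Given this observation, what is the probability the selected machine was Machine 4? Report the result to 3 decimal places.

Tabulate prior·likelihood by source: [1] prior 0.25, lik 0.182, product 0.04550; [2] prior 0.25, lik 0.264, product 0.06600; [3] prior 0.25, lik 0.256, product 0.06400; [4] prior 0.25, lik 0.103, product 0.02575.
Normalizing constant = 0.20125; the posterior for Machine 4 is its product over the sum, 0.02575/0.20125 = 0.128.

Posterior probability ≈ 0.128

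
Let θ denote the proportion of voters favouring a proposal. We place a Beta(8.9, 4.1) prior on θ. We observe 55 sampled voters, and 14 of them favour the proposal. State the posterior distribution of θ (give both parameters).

Posterior: Beta(22.9, 45.1)

Observing 14 successes and 41 failures updates Beta(8.9, 4.1) by adding the success and failure counts to the two shape parameters: α = 8.9+14 = 22.9, β = 4.1+41 = 45.1.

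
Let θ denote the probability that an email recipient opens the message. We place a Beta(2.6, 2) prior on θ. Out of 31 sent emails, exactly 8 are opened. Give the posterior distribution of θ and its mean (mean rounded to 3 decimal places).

The binomial likelihood is conjugate to the Beta prior: with 8 successes and 23 failures, the posterior is Beta(2.6+8, 2+23) = Beta(10.6, 25).
Posterior mean = α/(α+β) = 10.6/35.6 = 0.298.

Posterior: Beta(10.6, 25); mean ≈ 0.298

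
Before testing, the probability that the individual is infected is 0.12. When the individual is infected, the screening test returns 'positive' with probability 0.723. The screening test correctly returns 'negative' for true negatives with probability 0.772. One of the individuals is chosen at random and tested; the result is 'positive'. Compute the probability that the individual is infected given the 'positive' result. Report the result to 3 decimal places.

Let H be the event that the individual is infected. P(H) = 0.12, so P(¬H) = 0.88. With E the 'positive' result, P(E|H) = 0.723 and P(E|¬H) = 0.228.
P(E) = 0.723·0.12 + 0.228·0.88 = 0.086760 + 0.20064 = 0.28740.
By Bayes' theorem, P(H|E) = 0.086760 / 0.28740 = 0.302.

P(H | E) ≈ 0.302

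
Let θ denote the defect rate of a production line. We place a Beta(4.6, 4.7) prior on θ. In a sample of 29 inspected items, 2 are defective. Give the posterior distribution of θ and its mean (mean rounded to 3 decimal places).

Posterior: Beta(6.6, 31.7); mean ≈ 0.172

Observing 2 successes and 27 failures updates Beta(4.6, 4.7) by adding the success and failure counts to the two shape parameters: α = 4.6+2 = 6.6, β = 4.7+27 = 31.7.
E[θ | data] = 6.6/(6.6+31.7) = 0.172.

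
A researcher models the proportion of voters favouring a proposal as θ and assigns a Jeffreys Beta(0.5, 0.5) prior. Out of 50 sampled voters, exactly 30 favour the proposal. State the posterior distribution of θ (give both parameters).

Posterior: Beta(30.5, 20.5)

The binomial likelihood is conjugate to the Beta prior: with 30 successes and 20 failures, the posterior is Beta(0.5+30, 0.5+20) = Beta(30.5, 20.5).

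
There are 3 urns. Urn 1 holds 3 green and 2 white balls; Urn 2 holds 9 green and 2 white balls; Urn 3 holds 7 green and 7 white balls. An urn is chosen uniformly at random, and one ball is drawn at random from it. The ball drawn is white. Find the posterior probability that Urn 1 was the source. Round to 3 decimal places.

Posterior probability ≈ 0.370

Tabulate prior·likelihood by source: [1] prior 0.333333, lik 0.4, product 0.1333; [2] prior 0.333333, lik 0.1818, product 0.06061; [3] prior 0.333333, lik 0.5, product 0.1667.
Normalizing constant = 0.36061; the posterior for Urn 1 is its product over the sum, 0.1333/0.36061 = 0.370.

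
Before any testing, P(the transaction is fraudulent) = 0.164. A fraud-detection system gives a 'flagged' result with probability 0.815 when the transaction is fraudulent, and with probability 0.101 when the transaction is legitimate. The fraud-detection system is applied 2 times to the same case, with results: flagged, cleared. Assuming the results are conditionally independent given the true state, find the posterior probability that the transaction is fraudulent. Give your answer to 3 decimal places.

Let H be the event that the transaction is fraudulent; start with P(H) = 0.164. P('flagged'|H) = 0.815, P('flagged'|¬H) = 0.101.
Update on result 1 ('flagged'): P(H) ← 0.815·0.1640 / (0.815·0.1640 + 0.101·0.8360) = 0.13366/0.21810 = 0.6128.
Update on result 2 ('cleared'): P(H) ← 0.185·0.6128 / (0.185·0.6128 + 0.899·0.3872) = 0.11338/0.46143 = 0.2457.

Posterior P(H) ≈ 0.246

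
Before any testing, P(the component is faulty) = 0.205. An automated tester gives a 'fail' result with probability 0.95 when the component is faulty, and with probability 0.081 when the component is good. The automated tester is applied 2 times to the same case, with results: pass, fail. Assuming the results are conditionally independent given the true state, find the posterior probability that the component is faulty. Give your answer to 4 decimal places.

Posterior P(H) ≈ 0.1413

Let H be the event that the component is faulty; start with P(H) = 0.205. P('fail'|H) = 0.95, P('fail'|¬H) = 0.081.
Update on result 1 ('pass'): P(H) ← 0.05·0.2050 / (0.05·0.2050 + 0.919·0.7950) = 0.010250/0.74086 = 0.0138.
Update on result 2 ('fail'): P(H) ← 0.95·0.0138 / (0.95·0.0138 + 0.081·0.9862) = 0.013144/0.093023 = 0.1413.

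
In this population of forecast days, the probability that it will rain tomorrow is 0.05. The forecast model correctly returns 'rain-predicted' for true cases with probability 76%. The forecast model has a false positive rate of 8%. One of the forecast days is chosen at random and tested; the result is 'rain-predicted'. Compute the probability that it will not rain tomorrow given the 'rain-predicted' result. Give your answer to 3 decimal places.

Let H be the event that it will rain tomorrow. P(H) = 0.05, so P(¬H) = 0.95. With E the 'rain-predicted' result, P(E|H) = 0.76 and P(E|¬H) = 0.08.
P(E) = 0.76·0.05 + 0.08·0.95 = 0.038000 + 0.076000 = 0.11400.
By Bayes' theorem, P(H|E) = 0.038000 / 0.11400 = 0.333. Hence P(¬H|E) = 1 − 0.333 = 0.667.

P(¬H | E) ≈ 0.667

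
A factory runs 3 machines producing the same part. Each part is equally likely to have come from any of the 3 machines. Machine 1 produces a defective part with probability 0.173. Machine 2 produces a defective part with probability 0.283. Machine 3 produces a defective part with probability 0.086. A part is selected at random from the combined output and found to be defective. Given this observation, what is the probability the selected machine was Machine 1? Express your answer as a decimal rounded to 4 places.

Posterior probability ≈ 0.3192

Tabulate prior·likelihood by source: [1] prior 0.333333, lik 0.173, product 0.05767; [2] prior 0.333333, lik 0.283, product 0.09433; [3] prior 0.333333, lik 0.086, product 0.02867.
Normalizing constant = 0.18067; the posterior for Machine 1 is its product over the sum, 0.05767/0.18067 = 0.3192.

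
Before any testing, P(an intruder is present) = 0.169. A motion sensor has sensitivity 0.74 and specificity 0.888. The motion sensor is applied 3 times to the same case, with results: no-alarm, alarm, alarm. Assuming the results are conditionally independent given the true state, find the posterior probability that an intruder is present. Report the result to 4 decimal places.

Let H be the event that an intruder is present; start with P(H) = 0.169. P('alarm'|H) = 0.74, P('alarm'|¬H) = 0.112.
Update on result 1 ('no-alarm'): P(H) ← 0.26·0.1690 / (0.26·0.1690 + 0.888·0.8310) = 0.043940/0.78187 = 0.0562.
Update on result 2 ('alarm'): P(H) ← 0.74·0.0562 / (0.74·0.0562 + 0.112·0.9438) = 0.041587/0.14729 = 0.2823.
Update on result 3 ('alarm'): P(H) ← 0.74·0.2823 / (0.74·0.2823 + 0.112·0.7177) = 0.20893/0.28931 = 0.7222.

Posterior P(H) ≈ 0.7222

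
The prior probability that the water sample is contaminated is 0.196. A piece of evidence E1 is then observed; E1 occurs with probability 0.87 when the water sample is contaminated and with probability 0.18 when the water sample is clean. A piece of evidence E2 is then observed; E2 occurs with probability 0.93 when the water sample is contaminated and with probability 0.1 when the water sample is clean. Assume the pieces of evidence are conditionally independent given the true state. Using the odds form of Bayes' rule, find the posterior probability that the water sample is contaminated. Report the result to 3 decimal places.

Posterior probability ≈ 0.916

Prior odds = 0.196/(1−0.196) = 0.24378.
Likelihood ratio for E1 = 0.87/0.18 = 4.8333.
Likelihood ratio for E2 = 0.93/0.1 = 9.3000.
Posterior odds = prior odds × LR₁ × LR₂ = 10.958.
Posterior probability = odds/(1+odds) = 10.958/11.958 = 0.916.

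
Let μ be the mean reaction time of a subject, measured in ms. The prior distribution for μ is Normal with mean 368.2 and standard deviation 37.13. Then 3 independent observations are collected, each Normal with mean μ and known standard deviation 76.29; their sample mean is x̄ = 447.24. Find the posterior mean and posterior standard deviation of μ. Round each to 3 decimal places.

With known σ, the Normal prior is conjugate. Weight on the data is w = (n/σ²)/(n/σ² + 1/τ₀²) = 0.00051545/(0.00051545+0.00072535) = 0.41542.
Posterior mean = w·x̄ + (1−w)·μ₀ = 0.41542·447.24 + 0.58458·368.2 = 401.034. Posterior variance = 1/(0.00051545+0.00072535) = 805.929, so SD = 28.389.

Posterior mean ≈ 401.034; posterior SD ≈ 28.389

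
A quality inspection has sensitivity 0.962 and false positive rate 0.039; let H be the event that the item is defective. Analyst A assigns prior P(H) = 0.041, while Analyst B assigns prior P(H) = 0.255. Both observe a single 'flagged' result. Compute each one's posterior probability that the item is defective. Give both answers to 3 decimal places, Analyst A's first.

The likelihood ratio for a 'flagged' result is 0.962/0.039 = 24.667.
Analyst A: prior odds 0.041/0.959 = 0.042753; posterior odds 1.0546; posterior probability 0.513.
Analyst B: prior odds 0.255/0.745 = 0.34228; posterior odds 8.4430; posterior probability 0.894.

Analyst A: 0.513; Analyst B: 0.894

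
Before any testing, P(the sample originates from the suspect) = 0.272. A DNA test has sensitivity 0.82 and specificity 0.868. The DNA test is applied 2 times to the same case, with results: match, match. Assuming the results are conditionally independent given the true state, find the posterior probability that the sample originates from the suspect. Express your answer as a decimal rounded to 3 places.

With H the event that the sample originates from the suspect, the joint likelihood of the observed sequence is P(data|H) = 0.82·0.82 = 0.67240 and P(data|¬H) = 0.132·0.132 = 0.017424.
Bayes: P(H|data) = 0.272·0.67240 / (0.272·0.67240 + 0.728·0.017424) = 0.18289/0.19558 = 0.9351.

Posterior P(H) ≈ 0.935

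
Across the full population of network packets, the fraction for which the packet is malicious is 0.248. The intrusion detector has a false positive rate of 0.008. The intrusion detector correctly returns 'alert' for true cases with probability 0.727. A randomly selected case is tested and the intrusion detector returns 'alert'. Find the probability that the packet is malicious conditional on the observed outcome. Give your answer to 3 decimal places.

Write H for 'the packet is malicious'. Prior odds H:¬H = 0.248/0.752 = 0.32979. For the 'alert' outcome, the likelihood ratio is 0.727/0.008 = 90.875.
Posterior odds = 0.32979 × 90.875 = 29.969, so P(H|E) = 29.969/(1+29.969) = 0.968.

P(H | E) ≈ 0.968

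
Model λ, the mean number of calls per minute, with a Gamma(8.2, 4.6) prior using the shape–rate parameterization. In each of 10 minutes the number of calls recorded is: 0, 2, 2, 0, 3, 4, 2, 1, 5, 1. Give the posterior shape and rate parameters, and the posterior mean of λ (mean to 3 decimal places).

The Poisson likelihood adds the total count to the shape and the number of exposure periods to the rate. Here ∑xᵢ = 20 and n = 10, so shape 8.2→28.2 and rate 4.6→14.6.
E[λ | data] = 28.2/14.6 = 1.932.

Posterior: Gamma(shape=28.2, rate=14.6); mean ≈ 1.932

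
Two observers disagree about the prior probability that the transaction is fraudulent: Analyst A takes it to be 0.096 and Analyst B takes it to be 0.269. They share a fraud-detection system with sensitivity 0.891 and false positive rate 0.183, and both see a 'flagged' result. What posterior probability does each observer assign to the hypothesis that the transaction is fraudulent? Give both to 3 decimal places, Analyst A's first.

Analyst A: 0.341; Analyst B: 0.642

P('+'|H) = 0.891, P('+'|¬H) = 0.183.
Analyst A: numerator 0.891·0.096 = 0.085536; evidence = 0.085536+0.183·0.904 = 0.25097; posterior = 0.341.
Analyst B: numerator 0.891·0.269 = 0.23968; evidence = 0.23968+0.183·0.731 = 0.37345; posterior = 0.642.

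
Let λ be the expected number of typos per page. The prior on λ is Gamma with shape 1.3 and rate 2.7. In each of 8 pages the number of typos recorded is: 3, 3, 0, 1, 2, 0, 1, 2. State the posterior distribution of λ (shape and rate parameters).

Posterior: Gamma(shape=13.3, rate=10.7)

Total count ∑xᵢ = 12 over n = 8 pages.
Gamma is conjugate to the Poisson likelihood: posterior is Gamma(shape = 1.3+12 = 13.3, rate = 2.7+8 = 10.7).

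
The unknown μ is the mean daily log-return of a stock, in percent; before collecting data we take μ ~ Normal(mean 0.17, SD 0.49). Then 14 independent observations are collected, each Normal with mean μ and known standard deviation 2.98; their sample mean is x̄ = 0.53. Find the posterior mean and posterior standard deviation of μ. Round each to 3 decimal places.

Posterior mean ≈ 0.269; posterior SD ≈ 0.417

Prior precision 1/τ₀² = 1/0.49² = 4.16493; data precision n/σ² = 14/2.98² = 1.57651.
Posterior precision = 4.16493 + 1.57651 = 5.74144, giving posterior SD = 1/√5.74144 = 0.417.
Posterior mean = (4.16493·0.17 + 1.57651·0.53) / 5.74144 = 0.269.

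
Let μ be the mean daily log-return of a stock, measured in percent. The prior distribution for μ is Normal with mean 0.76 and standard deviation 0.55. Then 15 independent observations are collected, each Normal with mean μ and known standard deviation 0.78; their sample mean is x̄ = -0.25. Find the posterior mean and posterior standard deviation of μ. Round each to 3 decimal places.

Posterior mean ≈ -0.131; posterior SD ≈ 0.189

With known σ, the Normal prior is conjugate. Weight on the data is w = (n/σ²)/(n/σ² + 1/τ₀²) = 24.6548/(24.6548+3.30579) = 0.88177.
Posterior mean = w·x̄ + (1−w)·μ₀ = 0.88177·-0.25 + 0.11823·0.76 = -0.131. Posterior variance = 1/(24.6548+3.30579) = 0.0357646, so SD = 0.189.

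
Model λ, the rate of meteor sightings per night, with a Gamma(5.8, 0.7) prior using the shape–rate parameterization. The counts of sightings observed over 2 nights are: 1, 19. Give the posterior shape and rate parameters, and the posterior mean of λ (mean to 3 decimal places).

The Poisson likelihood adds the total count to the shape and the number of exposure periods to the rate. Here ∑xᵢ = 20 and n = 2, so shape 5.8→25.8 and rate 0.7→2.7.
E[λ | data] = 25.8/2.7 = 9.556.

Posterior: Gamma(shape=25.8, rate=2.7); mean ≈ 9.556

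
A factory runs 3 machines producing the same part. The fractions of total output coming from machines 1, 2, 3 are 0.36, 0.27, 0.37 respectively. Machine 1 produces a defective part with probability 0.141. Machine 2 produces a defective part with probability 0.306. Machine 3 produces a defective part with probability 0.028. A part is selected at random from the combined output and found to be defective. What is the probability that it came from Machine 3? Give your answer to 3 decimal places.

Posterior probability ≈ 0.072

P(defective|M1) = 0.141; P(defective|M2) = 0.306; P(defective|M3) = 0.028.
Prior × likelihood for each source: 0.36·0.141=0.05076, 0.27·0.306=0.08262, 0.37·0.028=0.01036. Summing gives P(defective) = 0.14374.
P(Machine 3 | defective) = 0.01036 / 0.14374 = 0.072.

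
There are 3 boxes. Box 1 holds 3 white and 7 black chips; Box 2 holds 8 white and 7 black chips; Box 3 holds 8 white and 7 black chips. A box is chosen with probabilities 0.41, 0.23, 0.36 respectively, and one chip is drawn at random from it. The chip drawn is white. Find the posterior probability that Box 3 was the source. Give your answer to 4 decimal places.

Posterior probability ≈ 0.4387

Tabulate prior·likelihood by source: [1] prior 0.41, lik 0.3, product 0.1230; [2] prior 0.23, lik 0.5333, product 0.1227; [3] prior 0.36, lik 0.5333, product 0.1920.
Normalizing constant = 0.43767; the posterior for Box 3 is its product over the sum, 0.1920/0.43767 = 0.4387.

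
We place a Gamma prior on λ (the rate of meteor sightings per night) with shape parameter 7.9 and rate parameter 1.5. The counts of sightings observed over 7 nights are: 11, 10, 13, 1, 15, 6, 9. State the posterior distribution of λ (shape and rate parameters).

Total count ∑xᵢ = 65 over n = 7 nights.
Gamma is conjugate to the Poisson likelihood: posterior is Gamma(shape = 7.9+65 = 72.9, rate = 1.5+7 = 8.5).

Posterior: Gamma(shape=72.9, rate=8.5)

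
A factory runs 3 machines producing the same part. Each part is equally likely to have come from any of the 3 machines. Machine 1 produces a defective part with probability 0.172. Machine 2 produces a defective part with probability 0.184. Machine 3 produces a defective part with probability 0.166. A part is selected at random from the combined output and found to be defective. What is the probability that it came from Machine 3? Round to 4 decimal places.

Tabulate prior·likelihood by source: [1] prior 0.333333, lik 0.172, product 0.05733; [2] prior 0.333333, lik 0.184, product 0.06133; [3] prior 0.333333, lik 0.166, product 0.05533.
Normalizing constant = 0.17400; the posterior for Machine 3 is its product over the sum, 0.05533/0.17400 = 0.3180.

Posterior probability ≈ 0.3180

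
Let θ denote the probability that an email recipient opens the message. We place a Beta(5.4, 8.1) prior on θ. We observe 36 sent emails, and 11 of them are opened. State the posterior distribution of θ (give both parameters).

Posterior: Beta(16.4, 33.1)

Observing 11 successes and 25 failures updates Beta(5.4, 8.1) by adding the success and failure counts to the two shape parameters: α = 5.4+11 = 16.4, β = 8.1+25 = 33.1.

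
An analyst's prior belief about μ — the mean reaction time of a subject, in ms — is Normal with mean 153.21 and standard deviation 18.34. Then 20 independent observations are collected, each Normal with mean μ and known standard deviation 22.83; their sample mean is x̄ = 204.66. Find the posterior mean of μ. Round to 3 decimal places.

Prior precision 1/τ₀² = 1/18.34² = 0.00297304; data precision n/σ² = 20/22.83² = 0.0383723.
Posterior precision = 0.00297304 + 0.0383723 = 0.0413454.
Posterior mean = (0.00297304·153.21 + 0.0383723·204.66) / 0.0413454 = 200.960.

Posterior mean ≈ 200.960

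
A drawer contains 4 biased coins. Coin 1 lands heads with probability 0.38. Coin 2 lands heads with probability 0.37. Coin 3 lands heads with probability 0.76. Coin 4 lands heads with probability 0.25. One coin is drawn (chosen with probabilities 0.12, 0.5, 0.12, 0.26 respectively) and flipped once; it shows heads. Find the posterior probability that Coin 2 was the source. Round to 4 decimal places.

Posterior probability ≈ 0.4783

P(heads|C1) = 0.38; P(heads|C2) = 0.37; P(heads|C3) = 0.76; P(heads|C4) = 0.25.
Prior × likelihood for each source: 0.12·0.38=0.04560, 0.5·0.37=0.1850, 0.12·0.76=0.09120, 0.26·0.25=0.06500. Summing gives P(heads) = 0.38680.
P(Coin 2 | heads) = 0.1850 / 0.38680 = 0.4783.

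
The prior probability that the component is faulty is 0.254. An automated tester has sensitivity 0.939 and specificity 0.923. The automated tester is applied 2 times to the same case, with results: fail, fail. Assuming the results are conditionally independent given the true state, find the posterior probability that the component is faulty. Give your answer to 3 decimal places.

Let H be the event that the component is faulty; start with P(H) = 0.254. P('fail'|H) = 0.939, P('fail'|¬H) = 0.077.
Update on result 1 ('fail'): P(H) ← 0.939·0.2540 / (0.939·0.2540 + 0.077·0.7460) = 0.23851/0.29595 = 0.8059.
Update on result 2 ('fail'): P(H) ← 0.939·0.8059 / (0.939·0.8059 + 0.077·0.1941) = 0.75674/0.77169 = 0.9806.

Posterior P(H) ≈ 0.981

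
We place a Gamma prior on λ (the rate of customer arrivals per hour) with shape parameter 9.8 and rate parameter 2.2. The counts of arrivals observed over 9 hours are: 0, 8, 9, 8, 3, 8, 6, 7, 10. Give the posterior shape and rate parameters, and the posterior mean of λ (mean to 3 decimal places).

The Poisson likelihood adds the total count to the shape and the number of exposure periods to the rate. Here ∑xᵢ = 59 and n = 9, so shape 9.8→68.8 and rate 2.2→11.2.
Posterior mean = shape/rate = 68.8/11.2 = 6.143.

Posterior: Gamma(shape=68.8, rate=11.2); mean ≈ 6.143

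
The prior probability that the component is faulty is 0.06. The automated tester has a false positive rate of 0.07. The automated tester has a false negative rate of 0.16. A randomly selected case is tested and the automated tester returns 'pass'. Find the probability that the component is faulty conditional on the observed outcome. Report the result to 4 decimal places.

P(H | E) ≈ 0.0109

Write H for 'the component is faulty'. Prior odds H:¬H = 0.06/0.94 = 0.063830. For the 'pass' outcome, the likelihood ratio is 0.16/0.93 = 0.17204.
Posterior odds = 0.063830 × 0.17204 = 0.010981, so P(H|E) = 0.010981/(1+0.010981) = 0.0109.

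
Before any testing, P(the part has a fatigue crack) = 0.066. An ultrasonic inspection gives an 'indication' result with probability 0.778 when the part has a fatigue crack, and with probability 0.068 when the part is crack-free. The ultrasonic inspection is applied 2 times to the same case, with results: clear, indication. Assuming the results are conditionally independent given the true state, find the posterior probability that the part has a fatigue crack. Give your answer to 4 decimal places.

With H the event that the part has a fatigue crack, the joint likelihood of the observed sequence is P(data|H) = 0.222·0.778 = 0.17272 and P(data|¬H) = 0.932·0.068 = 0.063376.
Bayes: P(H|data) = 0.066·0.17272 / (0.066·0.17272 + 0.934·0.063376) = 0.011399/0.070592 = 0.1615.

Posterior P(H) ≈ 0.1615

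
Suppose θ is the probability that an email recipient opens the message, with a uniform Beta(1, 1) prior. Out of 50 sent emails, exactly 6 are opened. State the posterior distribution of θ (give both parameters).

Observing 6 successes and 44 failures updates Beta(1, 1) by adding the success and failure counts to the two shape parameters: α = 1+6 = 7, β = 1+44 = 45.

Posterior: Beta(7, 45)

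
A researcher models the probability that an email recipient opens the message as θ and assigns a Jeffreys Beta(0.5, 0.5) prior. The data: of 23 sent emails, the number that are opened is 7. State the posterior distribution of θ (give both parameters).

Observing 7 successes and 16 failures updates Beta(0.5, 0.5) by adding the success and failure counts to the two shape parameters: α = 0.5+7 = 7.5, β = 0.5+16 = 16.5.

Posterior: Beta(7.5, 16.5)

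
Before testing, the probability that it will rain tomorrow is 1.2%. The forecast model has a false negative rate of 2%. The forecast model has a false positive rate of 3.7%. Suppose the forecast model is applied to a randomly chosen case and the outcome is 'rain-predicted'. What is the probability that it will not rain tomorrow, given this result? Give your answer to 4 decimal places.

Write H for 'it will rain tomorrow'. Prior odds H:¬H = 0.012/0.988 = 0.012146. For the 'rain-predicted' outcome, the likelihood ratio is 0.98/0.037 = 26.486.
Posterior odds = 0.012146 × 26.486 = 0.32170, so P(H|E) = 0.32170/(1+0.32170) = 0.2434. Then P(¬H|E) = 1 − 0.2434 = 0.7566.

P(¬H | E) ≈ 0.7566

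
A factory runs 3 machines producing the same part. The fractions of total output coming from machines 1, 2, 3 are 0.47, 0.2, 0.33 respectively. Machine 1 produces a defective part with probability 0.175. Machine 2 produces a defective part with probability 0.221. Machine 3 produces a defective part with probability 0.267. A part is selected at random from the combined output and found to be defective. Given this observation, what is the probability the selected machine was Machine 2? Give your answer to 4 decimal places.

P(defective|M1) = 0.175; P(defective|M2) = 0.221; P(defective|M3) = 0.267.
Prior × likelihood for each source: 0.47·0.175=0.08225, 0.2·0.221=0.04420, 0.33·0.267=0.08811. Summing gives P(defective) = 0.21456.
P(Machine 2 | defective) = 0.04420 / 0.21456 = 0.2060.

Posterior probability ≈ 0.2060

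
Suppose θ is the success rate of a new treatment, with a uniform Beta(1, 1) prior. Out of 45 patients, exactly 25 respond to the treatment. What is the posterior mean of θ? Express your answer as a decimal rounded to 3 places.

Posterior mean ≈ 0.553

The binomial likelihood is conjugate to the Beta prior: with 25 successes and 20 failures, the posterior is Beta(1+25, 1+20) = Beta(26, 21).
E[θ | data] = 26/(26+21) = 0.553.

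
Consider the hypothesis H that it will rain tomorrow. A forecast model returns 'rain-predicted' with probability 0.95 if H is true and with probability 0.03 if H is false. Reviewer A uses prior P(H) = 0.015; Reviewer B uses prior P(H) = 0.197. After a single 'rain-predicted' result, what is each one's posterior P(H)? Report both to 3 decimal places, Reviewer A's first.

The likelihood ratio for a 'rain-predicted' result is 0.95/0.03 = 31.667.
Reviewer A: prior odds 0.015/0.985 = 0.015228; posterior odds 0.48223; posterior probability 0.325.
Reviewer B: prior odds 0.197/0.803 = 0.24533; posterior odds 7.7688; posterior probability 0.886.

Reviewer A: 0.325; Reviewer B: 0.886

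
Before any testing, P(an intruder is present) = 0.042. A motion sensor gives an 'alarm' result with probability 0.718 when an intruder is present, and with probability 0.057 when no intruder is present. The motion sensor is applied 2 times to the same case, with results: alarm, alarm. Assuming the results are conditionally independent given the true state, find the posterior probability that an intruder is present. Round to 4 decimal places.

With H the event that an intruder is present, the joint likelihood of the observed sequence is P(data|H) = 0.718·0.718 = 0.51552 and P(data|¬H) = 0.057·0.057 = 0.0032490.
Bayes: P(H|data) = 0.042·0.51552 / (0.042·0.51552 + 0.958·0.0032490) = 0.021652/0.024765 = 0.8743.

Posterior P(H) ≈ 0.8743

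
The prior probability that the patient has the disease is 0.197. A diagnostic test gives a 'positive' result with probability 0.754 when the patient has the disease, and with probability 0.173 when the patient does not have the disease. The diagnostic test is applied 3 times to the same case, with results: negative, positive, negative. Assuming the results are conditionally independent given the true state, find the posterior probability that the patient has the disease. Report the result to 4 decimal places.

With H the event that the patient has the disease, the joint likelihood of the observed sequence is P(data|H) = 0.246·0.754·0.246 = 0.045629 and P(data|¬H) = 0.827·0.173·0.827 = 0.11832.
Bayes: P(H|data) = 0.197·0.045629 / (0.197·0.045629 + 0.803·0.11832) = 0.0089889/0.10400 = 0.0864.

Posterior P(H) ≈ 0.0864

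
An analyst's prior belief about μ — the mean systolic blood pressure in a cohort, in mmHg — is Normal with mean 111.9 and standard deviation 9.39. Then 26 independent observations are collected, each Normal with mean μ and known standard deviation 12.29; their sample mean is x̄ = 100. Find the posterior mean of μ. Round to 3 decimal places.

With known σ, the Normal prior is conjugate. Weight on the data is w = (n/σ²)/(n/σ² + 1/τ₀²) = 0.172135/(0.172135+0.0113415) = 0.93819.
Posterior mean = w·x̄ + (1−w)·μ₀ = 0.93819·100 + 0.061814·111.9 = 100.736.

Posterior mean ≈ 100.736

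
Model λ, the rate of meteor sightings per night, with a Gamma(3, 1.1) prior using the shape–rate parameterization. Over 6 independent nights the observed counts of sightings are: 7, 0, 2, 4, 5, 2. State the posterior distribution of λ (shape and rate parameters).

The Poisson likelihood adds the total count to the shape and the number of exposure periods to the rate. Here ∑xᵢ = 20 and n = 6, so shape 3→23 and rate 1.1→7.1.

Posterior: Gamma(shape=23, rate=7.1)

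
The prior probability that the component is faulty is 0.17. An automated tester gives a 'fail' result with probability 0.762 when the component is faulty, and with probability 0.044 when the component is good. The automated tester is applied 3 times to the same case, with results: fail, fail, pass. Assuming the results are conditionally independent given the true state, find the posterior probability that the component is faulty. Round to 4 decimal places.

With H the event that the component is faulty, the joint likelihood of the observed sequence is P(data|H) = 0.762·0.762·0.238 = 0.13819 and P(data|¬H) = 0.044·0.044·0.956 = 0.0018508.
Bayes: P(H|data) = 0.17·0.13819 / (0.17·0.13819 + 0.83·0.0018508) = 0.023493/0.025029 = 0.9386.

Posterior P(H) ≈ 0.9386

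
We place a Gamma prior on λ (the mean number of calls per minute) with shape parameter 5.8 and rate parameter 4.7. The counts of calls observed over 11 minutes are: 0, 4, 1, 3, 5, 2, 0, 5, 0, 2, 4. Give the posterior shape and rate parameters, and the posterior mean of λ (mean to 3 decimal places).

Posterior: Gamma(shape=31.8, rate=15.7); mean ≈ 2.025

Total count ∑xᵢ = 26 over n = 11 minutes.
Gamma is conjugate to the Poisson likelihood: posterior is Gamma(shape = 5.8+26 = 31.8, rate = 4.7+11 = 15.7).
Posterior mean = shape/rate = 31.8/15.7 = 2.025.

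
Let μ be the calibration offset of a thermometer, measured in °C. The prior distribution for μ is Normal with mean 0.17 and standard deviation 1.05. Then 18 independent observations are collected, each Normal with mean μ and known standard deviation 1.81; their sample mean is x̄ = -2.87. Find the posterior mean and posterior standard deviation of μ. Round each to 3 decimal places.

With known σ, the Normal prior is conjugate. Weight on the data is w = (n/σ²)/(n/σ² + 1/τ₀²) = 5.49434/(5.49434+0.907029) = 0.85831.
Posterior mean = w·x̄ + (1−w)·μ₀ = 0.85831·-2.87 + 0.14169·0.17 = -2.439. Posterior variance = 1/(5.49434+0.907029) = 0.156217, so SD = 0.395.

Posterior mean ≈ -2.439; posterior SD ≈ 0.395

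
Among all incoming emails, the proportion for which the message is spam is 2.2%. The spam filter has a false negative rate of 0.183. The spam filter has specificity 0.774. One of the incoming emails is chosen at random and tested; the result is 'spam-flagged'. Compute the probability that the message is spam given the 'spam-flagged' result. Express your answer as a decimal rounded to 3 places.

Let H be the event that the message is spam. P(H) = 0.022, so P(¬H) = 0.978. With E the 'spam-flagged' result, P(E|H) = 0.817 and P(E|¬H) = 0.226.
P(E) = 0.817·0.022 + 0.226·0.978 = 0.017974 + 0.22103 = 0.23900.
By Bayes' theorem, P(H|E) = 0.017974 / 0.23900 = 0.075.

P(H | E) ≈ 0.075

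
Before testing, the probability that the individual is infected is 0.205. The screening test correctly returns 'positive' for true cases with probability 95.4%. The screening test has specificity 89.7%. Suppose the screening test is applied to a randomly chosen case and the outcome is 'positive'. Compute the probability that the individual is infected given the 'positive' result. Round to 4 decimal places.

P(H | E) ≈ 0.7049

Write H for 'the individual is infected'. Prior odds H:¬H = 0.205/0.795 = 0.25786. For the 'positive' outcome, the likelihood ratio is 0.954/0.103 = 9.2621.
Posterior odds = 0.25786 × 9.2621 = 2.3883, so P(H|E) = 2.3883/(1+2.3883) = 0.7049.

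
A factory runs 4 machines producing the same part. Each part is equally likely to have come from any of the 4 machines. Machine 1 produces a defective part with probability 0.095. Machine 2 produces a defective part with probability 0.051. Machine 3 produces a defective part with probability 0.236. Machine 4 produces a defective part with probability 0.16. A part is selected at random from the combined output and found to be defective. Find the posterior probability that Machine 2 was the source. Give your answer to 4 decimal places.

Posterior probability ≈ 0.0941

Tabulate prior·likelihood by source: [1] prior 0.25, lik 0.095, product 0.02375; [2] prior 0.25, lik 0.051, product 0.01275; [3] prior 0.25, lik 0.236, product 0.05900; [4] prior 0.25, lik 0.16, product 0.04000.
Normalizing constant = 0.13550; the posterior for Machine 2 is its product over the sum, 0.01275/0.13550 = 0.0941.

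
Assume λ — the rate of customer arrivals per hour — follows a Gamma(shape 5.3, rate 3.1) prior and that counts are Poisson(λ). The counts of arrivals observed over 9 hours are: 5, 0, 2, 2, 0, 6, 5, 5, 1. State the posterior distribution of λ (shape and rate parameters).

The Poisson likelihood adds the total count to the shape and the number of exposure periods to the rate. Here ∑xᵢ = 26 and n = 9, so shape 5.3→31.3 and rate 3.1→12.1.

Posterior: Gamma(shape=31.3, rate=12.1)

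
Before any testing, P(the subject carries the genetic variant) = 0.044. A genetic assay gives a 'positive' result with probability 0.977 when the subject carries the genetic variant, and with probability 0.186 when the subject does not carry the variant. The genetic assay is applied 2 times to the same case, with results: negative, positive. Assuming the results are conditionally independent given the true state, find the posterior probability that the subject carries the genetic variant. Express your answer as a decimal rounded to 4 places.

Posterior P(H) ≈ 0.0068

Let H be the event that the subject carries the genetic variant; start with P(H) = 0.044. P('positive'|H) = 0.977, P('positive'|¬H) = 0.186.
Update on result 1 ('negative'): P(H) ← 0.023·0.0440 / (0.023·0.0440 + 0.814·0.9560) = 0.0010120/0.77920 = 0.0013.
Update on result 2 ('positive'): P(H) ← 0.977·0.0013 / (0.977·0.0013 + 0.186·0.9987) = 0.0012689/0.18703 = 0.0068.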